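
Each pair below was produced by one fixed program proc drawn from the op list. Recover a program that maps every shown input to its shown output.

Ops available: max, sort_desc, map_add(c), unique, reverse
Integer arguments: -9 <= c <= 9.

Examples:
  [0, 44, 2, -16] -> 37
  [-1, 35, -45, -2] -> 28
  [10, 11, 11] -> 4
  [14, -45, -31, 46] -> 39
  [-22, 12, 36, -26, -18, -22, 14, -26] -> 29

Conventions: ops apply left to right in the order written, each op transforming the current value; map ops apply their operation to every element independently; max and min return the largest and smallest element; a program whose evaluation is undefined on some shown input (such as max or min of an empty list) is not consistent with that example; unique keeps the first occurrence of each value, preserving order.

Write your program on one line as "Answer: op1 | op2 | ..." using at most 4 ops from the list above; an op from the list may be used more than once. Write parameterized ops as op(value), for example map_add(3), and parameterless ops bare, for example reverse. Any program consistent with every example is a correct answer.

map_add(-7) | reverse | sort_desc | max

Check, running the answer program on each example:
  [0, 44, 2, -16] -> [-7, 37, -5, -23] -> [-23, -5, 37, -7] -> [37, -5, -7, -23] -> 37
  [-1, 35, -45, -2] -> [-8, 28, -52, -9] -> [-9, -52, 28, -8] -> [28, -8, -9, -52] -> 28
  [10, 11, 11] -> [3, 4, 4] -> [4, 4, 3] -> [4, 4, 3] -> 4
  [14, -45, -31, 46] -> [7, -52, -38, 39] -> [39, -38, -52, 7] -> [39, 7, -38, -52] -> 39
  [-22, 12, 36, -26, -18, -22, 14, -26] -> [-29, 5, 29, -33, -25, -29, 7, -33] -> [-33, 7, -29, -25, -33, 29, 5, -29] -> [29, 7, 5, -25, -29, -29, -33, -33] -> 29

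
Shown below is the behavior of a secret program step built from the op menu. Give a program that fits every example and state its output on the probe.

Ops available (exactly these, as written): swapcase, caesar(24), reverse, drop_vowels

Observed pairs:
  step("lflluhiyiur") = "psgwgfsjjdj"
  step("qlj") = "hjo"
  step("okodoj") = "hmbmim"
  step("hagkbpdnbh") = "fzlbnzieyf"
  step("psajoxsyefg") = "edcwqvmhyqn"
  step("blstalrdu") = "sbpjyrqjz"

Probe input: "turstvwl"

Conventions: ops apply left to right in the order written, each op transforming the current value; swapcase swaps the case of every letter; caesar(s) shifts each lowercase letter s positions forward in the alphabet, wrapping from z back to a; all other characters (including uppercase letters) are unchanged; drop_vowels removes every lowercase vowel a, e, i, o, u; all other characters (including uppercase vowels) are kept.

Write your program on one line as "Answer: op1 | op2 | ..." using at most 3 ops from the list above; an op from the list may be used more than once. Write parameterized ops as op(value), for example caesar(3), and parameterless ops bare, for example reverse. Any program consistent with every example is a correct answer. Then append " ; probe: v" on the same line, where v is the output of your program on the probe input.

reverse | caesar(24) ; probe: "jutrqpsr"

Check, running the answer program on each example:
  "lflluhiyiur" -> "ruiyihullfl" -> "psgwgfsjjdj"
  "qlj" -> "jlq" -> "hjo"
  "okodoj" -> "jodoko" -> "hmbmim"
  "hagkbpdnbh" -> "hbndpbkgah" -> "fzlbnzieyf"
  "psajoxsyefg" -> "gfeysxojasp" -> "edcwqvmhyqn"
  "blstalrdu" -> "udrlatslb" -> "sbpjyrqjz"
  probe: "turstvwl" -> "lwvtsrut" -> "jutrqpsr"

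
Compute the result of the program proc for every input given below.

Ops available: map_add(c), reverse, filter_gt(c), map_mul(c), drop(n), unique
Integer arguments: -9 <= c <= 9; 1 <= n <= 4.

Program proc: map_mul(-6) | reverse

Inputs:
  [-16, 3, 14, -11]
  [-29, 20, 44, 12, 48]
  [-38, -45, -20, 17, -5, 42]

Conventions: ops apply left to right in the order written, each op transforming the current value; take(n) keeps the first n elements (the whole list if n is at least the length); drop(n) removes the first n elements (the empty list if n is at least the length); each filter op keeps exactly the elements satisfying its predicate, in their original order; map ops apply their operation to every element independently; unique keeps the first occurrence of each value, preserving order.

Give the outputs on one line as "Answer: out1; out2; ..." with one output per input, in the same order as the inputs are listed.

[66, -84, -18, 96]; [-288, -72, -264, -120, 174]; [-252, 30, -102, 120, 270, 228]

Execution, op by op:
  [-16, 3, 14, -11] -> [96, -18, -84, 66] -> [66, -84, -18, 96]
  [-29, 20, 44, 12, 48] -> [174, -120, -264, -72, -288] -> [-288, -72, -264, -120, 174]
  [-38, -45, -20, 17, -5, 42] -> [228, 270, 120, -102, 30, -252] -> [-252, 30, -102, 120, 270, 228]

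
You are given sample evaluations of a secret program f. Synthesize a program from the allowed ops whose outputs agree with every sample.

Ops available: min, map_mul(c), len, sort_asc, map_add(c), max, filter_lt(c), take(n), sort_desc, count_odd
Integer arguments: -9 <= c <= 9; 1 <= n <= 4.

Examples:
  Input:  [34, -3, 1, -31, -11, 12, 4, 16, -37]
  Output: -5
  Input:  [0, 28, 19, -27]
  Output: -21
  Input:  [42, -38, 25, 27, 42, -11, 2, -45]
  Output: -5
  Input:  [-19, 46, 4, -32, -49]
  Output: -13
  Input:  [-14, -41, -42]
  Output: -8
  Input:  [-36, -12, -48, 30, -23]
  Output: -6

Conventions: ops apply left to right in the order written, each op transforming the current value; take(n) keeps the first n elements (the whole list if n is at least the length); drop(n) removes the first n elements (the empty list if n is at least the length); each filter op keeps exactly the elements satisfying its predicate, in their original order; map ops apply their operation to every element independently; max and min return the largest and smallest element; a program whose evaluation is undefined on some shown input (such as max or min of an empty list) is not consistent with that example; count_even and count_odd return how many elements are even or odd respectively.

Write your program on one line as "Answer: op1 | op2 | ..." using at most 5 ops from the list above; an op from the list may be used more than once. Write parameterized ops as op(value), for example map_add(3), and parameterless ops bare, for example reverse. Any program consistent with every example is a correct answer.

sort_asc | map_add(6) | filter_lt(1) | max

Check, running the answer program on each example:
  [34, -3, 1, -31, -11, 12, 4, 16, -37] -> [-37, -31, -11, -3, 1, 4, 12, 16, 34] -> [-31, -25, -5, 3, 7, 10, 18, 22, 40] -> [-31, -25, -5] -> -5
  [0, 28, 19, -27] -> [-27, 0, 19, 28] -> [-21, 6, 25, 34] -> [-21] -> -21
  [42, -38, 25, 27, 42, -11, 2, -45] -> [-45, -38, -11, 2, 25, 27, 42, 42] -> [-39, -32, -5, 8, 31, 33, 48, 48] -> [-39, -32, -5] -> -5
  [-19, 46, 4, -32, -49] -> [-49, -32, -19, 4, 46] -> [-43, -26, -13, 10, 52] -> [-43, -26, -13] -> -13
  [-14, -41, -42] -> [-42, -41, -14] -> [-36, -35, -8] -> [-36, -35, -8] -> -8
  [-36, -12, -48, 30, -23] -> [-48, -36, -23, -12, 30] -> [-42, -30, -17, -6, 36] -> [-42, -30, -17, -6] -> -6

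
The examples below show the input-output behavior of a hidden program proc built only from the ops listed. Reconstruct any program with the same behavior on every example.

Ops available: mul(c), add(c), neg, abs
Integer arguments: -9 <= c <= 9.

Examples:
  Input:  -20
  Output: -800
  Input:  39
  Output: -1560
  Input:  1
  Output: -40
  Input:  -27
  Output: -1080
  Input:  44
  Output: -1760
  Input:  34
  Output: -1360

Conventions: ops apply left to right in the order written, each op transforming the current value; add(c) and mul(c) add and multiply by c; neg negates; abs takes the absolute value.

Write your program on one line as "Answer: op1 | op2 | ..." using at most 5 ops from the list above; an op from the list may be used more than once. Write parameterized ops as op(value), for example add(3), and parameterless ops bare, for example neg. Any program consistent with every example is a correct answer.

abs | mul(8) | mul(5) | neg

Check, running the answer program on each example:
  -20 -> 20 -> 160 -> 800 -> -800
  39 -> 39 -> 312 -> 1560 -> -1560
  1 -> 1 -> 8 -> 40 -> -40
  -27 -> 27 -> 216 -> 1080 -> -1080
  44 -> 44 -> 352 -> 1760 -> -1760
  34 -> 34 -> 272 -> 1360 -> -1360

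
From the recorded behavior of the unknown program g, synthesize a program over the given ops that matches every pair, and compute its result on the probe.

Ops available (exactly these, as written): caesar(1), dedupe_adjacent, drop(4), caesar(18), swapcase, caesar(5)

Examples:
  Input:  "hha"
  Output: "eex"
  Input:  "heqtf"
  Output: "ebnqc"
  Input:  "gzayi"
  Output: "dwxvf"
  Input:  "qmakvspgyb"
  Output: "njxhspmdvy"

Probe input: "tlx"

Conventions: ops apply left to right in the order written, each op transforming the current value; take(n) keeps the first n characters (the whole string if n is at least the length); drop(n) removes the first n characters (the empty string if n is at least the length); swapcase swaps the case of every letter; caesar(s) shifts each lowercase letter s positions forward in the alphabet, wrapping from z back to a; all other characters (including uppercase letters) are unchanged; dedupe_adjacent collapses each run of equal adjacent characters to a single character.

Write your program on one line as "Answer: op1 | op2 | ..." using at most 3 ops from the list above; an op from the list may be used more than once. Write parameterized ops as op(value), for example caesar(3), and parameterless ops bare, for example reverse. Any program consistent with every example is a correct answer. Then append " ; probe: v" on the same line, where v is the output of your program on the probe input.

caesar(18) | caesar(5) ; probe: "qiu"

Check, running the answer program on each example:
  "hha" -> "zzs" -> "eex"
  "heqtf" -> "zwilx" -> "ebnqc"
  "gzayi" -> "yrsqa" -> "dwxvf"
  "qmakvspgyb" -> "iescnkhyqt" -> "njxhspmdvy"
  probe: "tlx" -> "ldp" -> "qiu"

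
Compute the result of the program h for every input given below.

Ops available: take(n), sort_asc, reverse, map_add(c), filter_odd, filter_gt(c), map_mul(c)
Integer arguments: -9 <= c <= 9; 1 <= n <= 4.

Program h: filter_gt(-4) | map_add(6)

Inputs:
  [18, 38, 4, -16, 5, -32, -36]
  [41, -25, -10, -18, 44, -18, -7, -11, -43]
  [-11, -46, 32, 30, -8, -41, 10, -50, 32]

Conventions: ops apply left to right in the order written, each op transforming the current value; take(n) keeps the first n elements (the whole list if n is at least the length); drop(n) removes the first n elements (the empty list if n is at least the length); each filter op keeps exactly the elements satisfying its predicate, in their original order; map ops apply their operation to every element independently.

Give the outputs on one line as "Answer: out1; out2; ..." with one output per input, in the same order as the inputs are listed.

Execution, op by op:
  [18, 38, 4, -16, 5, -32, -36] -> [18, 38, 4, 5] -> [24, 44, 10, 11]
  [41, -25, -10, -18, 44, -18, -7, -11, -43] -> [41, 44] -> [47, 50]
  [-11, -46, 32, 30, -8, -41, 10, -50, 32] -> [32, 30, 10, 32] -> [38, 36, 16, 38]

[24, 44, 10, 11]; [47, 50]; [38, 36, 16, 38]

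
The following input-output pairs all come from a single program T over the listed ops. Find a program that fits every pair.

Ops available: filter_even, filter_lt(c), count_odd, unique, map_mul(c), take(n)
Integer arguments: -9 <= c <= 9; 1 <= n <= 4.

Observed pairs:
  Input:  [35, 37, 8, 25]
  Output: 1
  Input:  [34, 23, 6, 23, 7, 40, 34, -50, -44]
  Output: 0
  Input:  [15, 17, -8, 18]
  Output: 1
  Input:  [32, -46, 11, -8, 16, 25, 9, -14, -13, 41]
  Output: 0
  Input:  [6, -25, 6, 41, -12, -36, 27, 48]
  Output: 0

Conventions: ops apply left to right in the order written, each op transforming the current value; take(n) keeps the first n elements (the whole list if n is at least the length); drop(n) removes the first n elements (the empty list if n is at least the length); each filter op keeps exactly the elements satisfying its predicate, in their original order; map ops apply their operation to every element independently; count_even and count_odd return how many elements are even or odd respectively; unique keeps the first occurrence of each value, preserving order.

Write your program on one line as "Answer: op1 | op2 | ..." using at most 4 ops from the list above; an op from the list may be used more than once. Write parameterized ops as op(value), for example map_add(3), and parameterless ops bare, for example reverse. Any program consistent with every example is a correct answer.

unique | take(2) | take(1) | count_odd

Check, running the answer program on each example:
  [35, 37, 8, 25] -> [35, 37, 8, 25] -> [35, 37] -> [35] -> 1
  [34, 23, 6, 23, 7, 40, 34, -50, -44] -> [34, 23, 6, 7, 40, -50, -44] -> [34, 23] -> [34] -> 0
  [15, 17, -8, 18] -> [15, 17, -8, 18] -> [15, 17] -> [15] -> 1
  [32, -46, 11, -8, 16, 25, 9, -14, -13, 41] -> [32, -46, 11, -8, 16, 25, 9, -14, -13, 41] -> [32, -46] -> [32] -> 0
  [6, -25, 6, 41, -12, -36, 27, 48] -> [6, -25, 41, -12, -36, 27, 48] -> [6, -25] -> [6] -> 0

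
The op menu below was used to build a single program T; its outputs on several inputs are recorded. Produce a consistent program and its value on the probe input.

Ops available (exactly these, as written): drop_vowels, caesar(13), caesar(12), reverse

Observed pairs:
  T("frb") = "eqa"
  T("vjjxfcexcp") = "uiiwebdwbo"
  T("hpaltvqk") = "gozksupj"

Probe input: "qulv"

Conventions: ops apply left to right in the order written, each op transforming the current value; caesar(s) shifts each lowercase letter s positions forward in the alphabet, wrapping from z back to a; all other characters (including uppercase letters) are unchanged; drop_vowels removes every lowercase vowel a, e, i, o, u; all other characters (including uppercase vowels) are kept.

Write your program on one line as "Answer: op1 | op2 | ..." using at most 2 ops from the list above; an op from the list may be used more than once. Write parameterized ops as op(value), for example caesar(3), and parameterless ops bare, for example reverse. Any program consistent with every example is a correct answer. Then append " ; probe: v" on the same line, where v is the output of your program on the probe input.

caesar(13) | caesar(12) ; probe: "ptku"

Check, running the answer program on each example:
  "frb" -> "seo" -> "eqa"
  "vjjxfcexcp" -> "iwwksprkpc" -> "uiiwebdwbo"
  "hpaltvqk" -> "ucnygidx" -> "gozksupj"
  probe: "qulv" -> "dhyi" -> "ptku"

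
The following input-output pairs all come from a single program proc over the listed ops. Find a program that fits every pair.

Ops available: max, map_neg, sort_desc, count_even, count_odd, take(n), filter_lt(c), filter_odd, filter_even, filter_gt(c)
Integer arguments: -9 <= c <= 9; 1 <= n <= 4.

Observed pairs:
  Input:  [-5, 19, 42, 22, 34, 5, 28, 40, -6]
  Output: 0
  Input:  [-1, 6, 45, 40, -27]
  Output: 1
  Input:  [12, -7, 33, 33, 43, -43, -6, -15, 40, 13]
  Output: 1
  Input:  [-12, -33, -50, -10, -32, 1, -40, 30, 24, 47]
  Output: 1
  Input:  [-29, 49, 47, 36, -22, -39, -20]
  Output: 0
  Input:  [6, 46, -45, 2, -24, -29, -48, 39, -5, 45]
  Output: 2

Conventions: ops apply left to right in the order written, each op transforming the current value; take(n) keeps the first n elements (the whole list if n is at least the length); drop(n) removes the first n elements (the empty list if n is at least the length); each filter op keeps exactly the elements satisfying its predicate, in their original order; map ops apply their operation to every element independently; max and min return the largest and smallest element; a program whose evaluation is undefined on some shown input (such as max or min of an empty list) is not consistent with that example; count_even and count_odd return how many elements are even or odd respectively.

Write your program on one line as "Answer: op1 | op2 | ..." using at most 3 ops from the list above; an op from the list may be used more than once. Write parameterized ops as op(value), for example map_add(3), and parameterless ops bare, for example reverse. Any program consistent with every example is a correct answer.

map_neg | take(2) | count_even

Check, running the answer program on each example:
  [-5, 19, 42, 22, 34, 5, 28, 40, -6] -> [5, -19, -42, -22, -34, -5, -28, -40, 6] -> [5, -19] -> 0
  [-1, 6, 45, 40, -27] -> [1, -6, -45, -40, 27] -> [1, -6] -> 1
  [12, -7, 33, 33, 43, -43, -6, -15, 40, 13] -> [-12, 7, -33, -33, -43, 43, 6, 15, -40, -13] -> [-12, 7] -> 1
  [-12, -33, -50, -10, -32, 1, -40, 30, 24, 47] -> [12, 33, 50, 10, 32, -1, 40, -30, -24, -47] -> [12, 33] -> 1
  [-29, 49, 47, 36, -22, -39, -20] -> [29, -49, -47, -36, 22, 39, 20] -> [29, -49] -> 0
  [6, 46, -45, 2, -24, -29, -48, 39, -5, 45] -> [-6, -46, 45, -2, 24, 29, 48, -39, 5, -45] -> [-6, -46] -> 2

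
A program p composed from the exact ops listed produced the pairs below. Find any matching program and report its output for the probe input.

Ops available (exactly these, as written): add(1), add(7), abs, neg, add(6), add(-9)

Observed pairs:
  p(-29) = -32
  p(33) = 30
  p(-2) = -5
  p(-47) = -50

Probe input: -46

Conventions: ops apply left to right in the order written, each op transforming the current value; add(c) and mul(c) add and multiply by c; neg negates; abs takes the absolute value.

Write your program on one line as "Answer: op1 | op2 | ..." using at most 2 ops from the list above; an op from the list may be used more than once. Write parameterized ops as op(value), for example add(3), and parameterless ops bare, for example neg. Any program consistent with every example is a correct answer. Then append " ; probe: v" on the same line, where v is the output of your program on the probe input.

add(6) | add(-9) ; probe: -49

Check, running the answer program on each example:
  -29 -> -23 -> -32
  33 -> 39 -> 30
  -2 -> 4 -> -5
  -47 -> -41 -> -50
  probe: -46 -> -40 -> -49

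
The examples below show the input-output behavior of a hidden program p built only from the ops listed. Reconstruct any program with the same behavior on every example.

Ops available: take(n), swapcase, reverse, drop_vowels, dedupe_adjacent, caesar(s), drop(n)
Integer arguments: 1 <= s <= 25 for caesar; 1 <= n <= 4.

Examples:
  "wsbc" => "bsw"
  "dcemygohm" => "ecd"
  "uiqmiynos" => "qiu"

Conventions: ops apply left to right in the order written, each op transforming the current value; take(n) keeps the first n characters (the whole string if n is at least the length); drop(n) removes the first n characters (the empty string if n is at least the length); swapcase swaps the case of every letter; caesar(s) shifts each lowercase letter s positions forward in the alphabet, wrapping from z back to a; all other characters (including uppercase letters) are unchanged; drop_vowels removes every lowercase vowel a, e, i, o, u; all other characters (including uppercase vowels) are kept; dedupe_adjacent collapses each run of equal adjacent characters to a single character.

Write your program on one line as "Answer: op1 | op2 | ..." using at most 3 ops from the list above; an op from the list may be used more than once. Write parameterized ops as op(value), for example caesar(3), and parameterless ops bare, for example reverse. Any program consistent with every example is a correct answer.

take(3) | reverse

Check, running the answer program on each example:
  "wsbc" -> "wsb" -> "bsw"
  "dcemygohm" -> "dce" -> "ecd"
  "uiqmiynos" -> "uiq" -> "qiu"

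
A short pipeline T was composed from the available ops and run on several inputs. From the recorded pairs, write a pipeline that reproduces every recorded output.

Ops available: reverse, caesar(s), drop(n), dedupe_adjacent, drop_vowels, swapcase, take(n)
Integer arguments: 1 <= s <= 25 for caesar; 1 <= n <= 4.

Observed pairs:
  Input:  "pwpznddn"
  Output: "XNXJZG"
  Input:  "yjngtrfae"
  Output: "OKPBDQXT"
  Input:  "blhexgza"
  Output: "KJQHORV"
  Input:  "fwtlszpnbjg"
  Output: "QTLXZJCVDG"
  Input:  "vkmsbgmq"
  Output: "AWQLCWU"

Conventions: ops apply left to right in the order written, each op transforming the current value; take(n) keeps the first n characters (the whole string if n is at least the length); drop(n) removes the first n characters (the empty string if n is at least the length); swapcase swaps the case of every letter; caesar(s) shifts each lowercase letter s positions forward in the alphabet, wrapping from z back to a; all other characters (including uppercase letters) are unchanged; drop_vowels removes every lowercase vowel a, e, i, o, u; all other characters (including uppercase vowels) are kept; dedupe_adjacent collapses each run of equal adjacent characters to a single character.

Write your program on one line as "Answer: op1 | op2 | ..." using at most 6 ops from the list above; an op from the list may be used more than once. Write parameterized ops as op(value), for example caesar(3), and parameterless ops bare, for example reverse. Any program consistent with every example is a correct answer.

drop(1) | dedupe_adjacent | caesar(10) | reverse | swapcase

Check, running the answer program on each example:
  "pwpznddn" -> "wpznddn" -> "wpzndn" -> "gzjxnx" -> "xnxjzg" -> "XNXJZG"
  "yjngtrfae" -> "jngtrfae" -> "jngtrfae" -> "txqdbpko" -> "okpbdqxt" -> "OKPBDQXT"
  "blhexgza" -> "lhexgza" -> "lhexgza" -> "vrohqjk" -> "kjqhorv" -> "KJQHORV"
  "fwtlszpnbjg" -> "wtlszpnbjg" -> "wtlszpnbjg" -> "gdvcjzxltq" -> "qtlxzjcvdg" -> "QTLXZJCVDG"
  "vkmsbgmq" -> "kmsbgmq" -> "kmsbgmq" -> "uwclqwa" -> "awqlcwu" -> "AWQLCWU"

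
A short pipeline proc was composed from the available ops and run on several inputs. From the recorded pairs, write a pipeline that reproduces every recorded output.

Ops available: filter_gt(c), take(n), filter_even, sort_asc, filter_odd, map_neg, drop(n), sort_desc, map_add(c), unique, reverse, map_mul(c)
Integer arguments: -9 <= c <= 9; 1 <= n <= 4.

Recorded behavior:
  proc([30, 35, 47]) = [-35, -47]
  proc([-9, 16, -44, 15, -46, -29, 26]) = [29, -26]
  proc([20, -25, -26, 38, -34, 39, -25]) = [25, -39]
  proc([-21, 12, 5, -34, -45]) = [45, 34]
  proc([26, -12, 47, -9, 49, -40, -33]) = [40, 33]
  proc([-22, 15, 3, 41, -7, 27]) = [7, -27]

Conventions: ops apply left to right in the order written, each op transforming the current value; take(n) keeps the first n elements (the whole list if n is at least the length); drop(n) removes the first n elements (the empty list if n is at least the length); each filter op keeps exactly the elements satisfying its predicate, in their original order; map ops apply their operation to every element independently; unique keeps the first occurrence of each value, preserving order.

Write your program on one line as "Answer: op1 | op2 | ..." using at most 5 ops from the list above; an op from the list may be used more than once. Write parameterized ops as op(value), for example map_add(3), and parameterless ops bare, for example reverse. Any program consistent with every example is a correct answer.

reverse | map_neg | take(2) | reverse | sort_desc

Check, running the answer program on each example:
  [30, 35, 47] -> [47, 35, 30] -> [-47, -35, -30] -> [-47, -35] -> [-35, -47] -> [-35, -47]
  [-9, 16, -44, 15, -46, -29, 26] -> [26, -29, -46, 15, -44, 16, -9] -> [-26, 29, 46, -15, 44, -16, 9] -> [-26, 29] -> [29, -26] -> [29, -26]
  [20, -25, -26, 38, -34, 39, -25] -> [-25, 39, -34, 38, -26, -25, 20] -> [25, -39, 34, -38, 26, 25, -20] -> [25, -39] -> [-39, 25] -> [25, -39]
  [-21, 12, 5, -34, -45] -> [-45, -34, 5, 12, -21] -> [45, 34, -5, -12, 21] -> [45, 34] -> [34, 45] -> [45, 34]
  [26, -12, 47, -9, 49, -40, -33] -> [-33, -40, 49, -9, 47, -12, 26] -> [33, 40, -49, 9, -47, 12, -26] -> [33, 40] -> [40, 33] -> [40, 33]
  [-22, 15, 3, 41, -7, 27] -> [27, -7, 41, 3, 15, -22] -> [-27, 7, -41, -3, -15, 22] -> [-27, 7] -> [7, -27] -> [7, -27]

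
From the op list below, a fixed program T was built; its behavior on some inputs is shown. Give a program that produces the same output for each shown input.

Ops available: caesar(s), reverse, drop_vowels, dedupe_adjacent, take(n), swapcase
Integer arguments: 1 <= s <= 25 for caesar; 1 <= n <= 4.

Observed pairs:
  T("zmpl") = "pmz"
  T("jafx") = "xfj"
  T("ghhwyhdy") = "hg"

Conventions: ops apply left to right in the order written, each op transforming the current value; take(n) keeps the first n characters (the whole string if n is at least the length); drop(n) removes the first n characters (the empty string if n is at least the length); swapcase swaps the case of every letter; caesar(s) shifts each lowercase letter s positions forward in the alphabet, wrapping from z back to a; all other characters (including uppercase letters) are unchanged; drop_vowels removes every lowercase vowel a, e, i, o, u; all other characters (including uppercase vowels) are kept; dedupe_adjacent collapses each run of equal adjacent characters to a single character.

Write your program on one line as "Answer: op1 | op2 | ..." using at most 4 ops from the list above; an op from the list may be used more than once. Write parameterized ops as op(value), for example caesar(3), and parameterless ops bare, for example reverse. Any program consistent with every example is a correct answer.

drop_vowels | take(3) | dedupe_adjacent | reverse

Check, running the answer program on each example:
  "zmpl" -> "zmpl" -> "zmp" -> "zmp" -> "pmz"
  "jafx" -> "jfx" -> "jfx" -> "jfx" -> "xfj"
  "ghhwyhdy" -> "ghhwyhdy" -> "ghh" -> "gh" -> "hg"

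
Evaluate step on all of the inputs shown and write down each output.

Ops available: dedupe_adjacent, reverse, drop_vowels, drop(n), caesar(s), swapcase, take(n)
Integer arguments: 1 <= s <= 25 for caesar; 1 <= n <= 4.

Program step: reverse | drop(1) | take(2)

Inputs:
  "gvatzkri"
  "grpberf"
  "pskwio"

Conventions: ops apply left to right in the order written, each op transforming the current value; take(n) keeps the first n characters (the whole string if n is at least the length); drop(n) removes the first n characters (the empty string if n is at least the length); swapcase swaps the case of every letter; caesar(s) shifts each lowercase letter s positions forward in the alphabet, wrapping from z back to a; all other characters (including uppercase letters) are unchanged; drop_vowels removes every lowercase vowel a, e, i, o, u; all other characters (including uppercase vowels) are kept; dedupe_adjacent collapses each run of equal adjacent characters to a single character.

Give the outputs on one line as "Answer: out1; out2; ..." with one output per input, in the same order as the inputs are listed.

Execution, op by op:
  "gvatzkri" -> "irkztavg" -> "rkztavg" -> "rk"
  "grpberf" -> "frebprg" -> "rebprg" -> "re"
  "pskwio" -> "oiwksp" -> "iwksp" -> "iw"

"rk"; "re"; "iw"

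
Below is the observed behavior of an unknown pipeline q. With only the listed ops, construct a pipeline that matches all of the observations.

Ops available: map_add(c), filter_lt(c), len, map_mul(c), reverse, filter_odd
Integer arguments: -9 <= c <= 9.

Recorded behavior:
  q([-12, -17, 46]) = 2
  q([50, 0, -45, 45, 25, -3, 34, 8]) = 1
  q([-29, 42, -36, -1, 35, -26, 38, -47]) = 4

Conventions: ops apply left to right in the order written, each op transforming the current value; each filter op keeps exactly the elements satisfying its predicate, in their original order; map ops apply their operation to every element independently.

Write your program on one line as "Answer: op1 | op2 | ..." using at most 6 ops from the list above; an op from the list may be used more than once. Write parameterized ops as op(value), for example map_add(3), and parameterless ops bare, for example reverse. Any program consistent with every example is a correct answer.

reverse | filter_lt(-3) | map_add(8) | reverse | map_mul(8) | len

Check, running the answer program on each example:
  [-12, -17, 46] -> [46, -17, -12] -> [-17, -12] -> [-9, -4] -> [-4, -9] -> [-32, -72] -> 2
  [50, 0, -45, 45, 25, -3, 34, 8] -> [8, 34, -3, 25, 45, -45, 0, 50] -> [-45] -> [-37] -> [-37] -> [-296] -> 1
  [-29, 42, -36, -1, 35, -26, 38, -47] -> [-47, 38, -26, 35, -1, -36, 42, -29] -> [-47, -26, -36, -29] -> [-39, -18, -28, -21] -> [-21, -28, -18, -39] -> [-168, -224, -144, -312] -> 4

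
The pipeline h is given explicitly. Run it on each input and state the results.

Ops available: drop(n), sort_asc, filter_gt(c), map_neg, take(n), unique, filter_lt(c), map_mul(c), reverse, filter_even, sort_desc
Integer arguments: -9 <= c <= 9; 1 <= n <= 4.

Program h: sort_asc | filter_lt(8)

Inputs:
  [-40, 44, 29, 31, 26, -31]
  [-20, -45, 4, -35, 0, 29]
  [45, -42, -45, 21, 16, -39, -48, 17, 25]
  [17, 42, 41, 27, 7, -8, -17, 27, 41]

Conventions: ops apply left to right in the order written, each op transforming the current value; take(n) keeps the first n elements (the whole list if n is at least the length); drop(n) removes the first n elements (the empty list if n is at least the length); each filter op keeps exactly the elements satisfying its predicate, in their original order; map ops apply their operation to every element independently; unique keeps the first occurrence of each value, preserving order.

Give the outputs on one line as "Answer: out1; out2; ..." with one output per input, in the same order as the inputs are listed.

Execution, op by op:
  [-40, 44, 29, 31, 26, -31] -> [-40, -31, 26, 29, 31, 44] -> [-40, -31]
  [-20, -45, 4, -35, 0, 29] -> [-45, -35, -20, 0, 4, 29] -> [-45, -35, -20, 0, 4]
  [45, -42, -45, 21, 16, -39, -48, 17, 25] -> [-48, -45, -42, -39, 16, 17, 21, 25, 45] -> [-48, -45, -42, -39]
  [17, 42, 41, 27, 7, -8, -17, 27, 41] -> [-17, -8, 7, 17, 27, 27, 41, 41, 42] -> [-17, -8, 7]

[-40, -31]; [-45, -35, -20, 0, 4]; [-48, -45, -42, -39]; [-17, -8, 7]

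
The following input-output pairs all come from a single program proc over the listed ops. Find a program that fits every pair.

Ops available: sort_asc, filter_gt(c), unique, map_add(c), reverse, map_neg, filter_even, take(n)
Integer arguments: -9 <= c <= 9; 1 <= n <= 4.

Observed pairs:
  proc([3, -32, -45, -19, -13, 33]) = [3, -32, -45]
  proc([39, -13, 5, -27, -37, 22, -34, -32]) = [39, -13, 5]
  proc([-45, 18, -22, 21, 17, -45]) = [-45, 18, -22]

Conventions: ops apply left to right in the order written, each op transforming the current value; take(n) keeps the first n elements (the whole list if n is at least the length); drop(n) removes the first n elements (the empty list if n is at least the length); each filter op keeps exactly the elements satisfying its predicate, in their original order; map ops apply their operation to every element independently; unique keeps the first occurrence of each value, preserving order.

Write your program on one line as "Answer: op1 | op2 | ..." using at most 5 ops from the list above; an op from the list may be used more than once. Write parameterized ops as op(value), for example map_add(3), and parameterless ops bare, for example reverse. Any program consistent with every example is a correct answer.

map_neg | unique | take(3) | map_neg

Check, running the answer program on each example:
  [3, -32, -45, -19, -13, 33] -> [-3, 32, 45, 19, 13, -33] -> [-3, 32, 45, 19, 13, -33] -> [-3, 32, 45] -> [3, -32, -45]
  [39, -13, 5, -27, -37, 22, -34, -32] -> [-39, 13, -5, 27, 37, -22, 34, 32] -> [-39, 13, -5, 27, 37, -22, 34, 32] -> [-39, 13, -5] -> [39, -13, 5]
  [-45, 18, -22, 21, 17, -45] -> [45, -18, 22, -21, -17, 45] -> [45, -18, 22, -21, -17] -> [45, -18, 22] -> [-45, 18, -22]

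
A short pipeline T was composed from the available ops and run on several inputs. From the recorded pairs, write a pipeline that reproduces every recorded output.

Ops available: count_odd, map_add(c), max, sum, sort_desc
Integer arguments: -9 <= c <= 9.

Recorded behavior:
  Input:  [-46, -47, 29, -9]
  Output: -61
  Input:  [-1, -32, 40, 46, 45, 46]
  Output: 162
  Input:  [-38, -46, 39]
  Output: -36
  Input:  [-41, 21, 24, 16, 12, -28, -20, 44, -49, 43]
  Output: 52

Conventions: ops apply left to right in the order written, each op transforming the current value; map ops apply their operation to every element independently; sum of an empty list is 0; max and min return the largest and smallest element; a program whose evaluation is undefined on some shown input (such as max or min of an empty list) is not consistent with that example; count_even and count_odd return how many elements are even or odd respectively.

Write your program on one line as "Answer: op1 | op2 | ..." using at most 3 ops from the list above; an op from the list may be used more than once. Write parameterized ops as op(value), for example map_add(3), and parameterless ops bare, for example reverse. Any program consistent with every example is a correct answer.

map_add(3) | sort_desc | sum

Check, running the answer program on each example:
  [-46, -47, 29, -9] -> [-43, -44, 32, -6] -> [32, -6, -43, -44] -> -61
  [-1, -32, 40, 46, 45, 46] -> [2, -29, 43, 49, 48, 49] -> [49, 49, 48, 43, 2, -29] -> 162
  [-38, -46, 39] -> [-35, -43, 42] -> [42, -35, -43] -> -36
  [-41, 21, 24, 16, 12, -28, -20, 44, -49, 43] -> [-38, 24, 27, 19, 15, -25, -17, 47, -46, 46] -> [47, 46, 27, 24, 19, 15, -17, -25, -38, -46] -> 52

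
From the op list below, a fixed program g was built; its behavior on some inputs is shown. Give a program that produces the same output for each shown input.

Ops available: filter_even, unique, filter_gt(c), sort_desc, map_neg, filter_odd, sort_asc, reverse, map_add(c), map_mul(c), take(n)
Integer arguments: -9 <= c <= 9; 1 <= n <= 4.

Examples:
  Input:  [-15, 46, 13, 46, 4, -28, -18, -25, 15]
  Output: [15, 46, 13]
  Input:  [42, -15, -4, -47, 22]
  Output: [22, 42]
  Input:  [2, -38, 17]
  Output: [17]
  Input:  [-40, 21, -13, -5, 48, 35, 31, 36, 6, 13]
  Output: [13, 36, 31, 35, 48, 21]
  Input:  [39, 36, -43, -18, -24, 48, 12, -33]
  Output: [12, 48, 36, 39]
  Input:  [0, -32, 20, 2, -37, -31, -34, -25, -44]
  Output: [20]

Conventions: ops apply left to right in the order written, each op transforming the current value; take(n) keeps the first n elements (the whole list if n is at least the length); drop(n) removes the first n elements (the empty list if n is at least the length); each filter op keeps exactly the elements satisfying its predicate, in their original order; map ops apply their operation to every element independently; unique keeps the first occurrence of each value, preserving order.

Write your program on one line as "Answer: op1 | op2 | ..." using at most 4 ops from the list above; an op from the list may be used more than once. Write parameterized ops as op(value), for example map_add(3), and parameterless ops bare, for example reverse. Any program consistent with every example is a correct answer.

reverse | filter_gt(6) | unique

Check, running the answer program on each example:
  [-15, 46, 13, 46, 4, -28, -18, -25, 15] -> [15, -25, -18, -28, 4, 46, 13, 46, -15] -> [15, 46, 13, 46] -> [15, 46, 13]
  [42, -15, -4, -47, 22] -> [22, -47, -4, -15, 42] -> [22, 42] -> [22, 42]
  [2, -38, 17] -> [17, -38, 2] -> [17] -> [17]
  [-40, 21, -13, -5, 48, 35, 31, 36, 6, 13] -> [13, 6, 36, 31, 35, 48, -5, -13, 21, -40] -> [13, 36, 31, 35, 48, 21] -> [13, 36, 31, 35, 48, 21]
  [39, 36, -43, -18, -24, 48, 12, -33] -> [-33, 12, 48, -24, -18, -43, 36, 39] -> [12, 48, 36, 39] -> [12, 48, 36, 39]
  [0, -32, 20, 2, -37, -31, -34, -25, -44] -> [-44, -25, -34, -31, -37, 2, 20, -32, 0] -> [20] -> [20]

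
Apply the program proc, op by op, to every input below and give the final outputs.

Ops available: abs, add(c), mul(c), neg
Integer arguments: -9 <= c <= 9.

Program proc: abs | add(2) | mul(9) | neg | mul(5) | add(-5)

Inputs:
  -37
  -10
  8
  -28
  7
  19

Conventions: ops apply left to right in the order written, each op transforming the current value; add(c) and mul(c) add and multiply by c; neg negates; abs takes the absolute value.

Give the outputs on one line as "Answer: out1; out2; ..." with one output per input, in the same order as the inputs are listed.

Execution, op by op:
  -37 -> 37 -> 39 -> 351 -> -351 -> -1755 -> -1760
  -10 -> 10 -> 12 -> 108 -> -108 -> -540 -> -545
  8 -> 8 -> 10 -> 90 -> -90 -> -450 -> -455
  -28 -> 28 -> 30 -> 270 -> -270 -> -1350 -> -1355
  7 -> 7 -> 9 -> 81 -> -81 -> -405 -> -410
  19 -> 19 -> 21 -> 189 -> -189 -> -945 -> -950

-1760; -545; -455; -1355; -410; -950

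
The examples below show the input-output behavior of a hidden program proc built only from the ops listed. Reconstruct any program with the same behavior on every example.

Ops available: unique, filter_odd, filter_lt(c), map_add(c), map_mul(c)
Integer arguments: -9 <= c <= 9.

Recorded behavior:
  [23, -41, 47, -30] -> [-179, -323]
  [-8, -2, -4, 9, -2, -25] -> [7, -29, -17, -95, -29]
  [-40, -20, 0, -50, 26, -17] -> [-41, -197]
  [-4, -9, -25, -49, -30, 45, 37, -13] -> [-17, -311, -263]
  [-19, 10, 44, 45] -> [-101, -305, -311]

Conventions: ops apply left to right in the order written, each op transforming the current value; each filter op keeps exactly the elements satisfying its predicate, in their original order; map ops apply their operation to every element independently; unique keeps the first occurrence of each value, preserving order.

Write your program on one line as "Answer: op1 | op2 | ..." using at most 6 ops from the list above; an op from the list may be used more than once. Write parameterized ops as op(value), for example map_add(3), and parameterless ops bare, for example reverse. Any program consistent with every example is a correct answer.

map_add(8) | map_mul(-3) | filter_lt(2) | map_mul(2) | map_add(7)

Check, running the answer program on each example:
  [23, -41, 47, -30] -> [31, -33, 55, -22] -> [-93, 99, -165, 66] -> [-93, -165] -> [-186, -330] -> [-179, -323]
  [-8, -2, -4, 9, -2, -25] -> [0, 6, 4, 17, 6, -17] -> [0, -18, -12, -51, -18, 51] -> [0, -18, -12, -51, -18] -> [0, -36, -24, -102, -36] -> [7, -29, -17, -95, -29]
  [-40, -20, 0, -50, 26, -17] -> [-32, -12, 8, -42, 34, -9] -> [96, 36, -24, 126, -102, 27] -> [-24, -102] -> [-48, -204] -> [-41, -197]
  [-4, -9, -25, -49, -30, 45, 37, -13] -> [4, -1, -17, -41, -22, 53, 45, -5] -> [-12, 3, 51, 123, 66, -159, -135, 15] -> [-12, -159, -135] -> [-24, -318, -270] -> [-17, -311, -263]
  [-19, 10, 44, 45] -> [-11, 18, 52, 53] -> [33, -54, -156, -159] -> [-54, -156, -159] -> [-108, -312, -318] -> [-101, -305, -311]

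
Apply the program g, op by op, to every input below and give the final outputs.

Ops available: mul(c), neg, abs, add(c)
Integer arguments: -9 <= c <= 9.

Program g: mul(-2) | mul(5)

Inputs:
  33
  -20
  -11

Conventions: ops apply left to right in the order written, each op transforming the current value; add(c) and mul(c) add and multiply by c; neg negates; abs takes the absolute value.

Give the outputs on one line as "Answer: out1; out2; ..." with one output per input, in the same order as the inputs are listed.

-330; 200; 110

Execution, op by op:
  33 -> -66 -> -330
  -20 -> 40 -> 200
  -11 -> 22 -> 110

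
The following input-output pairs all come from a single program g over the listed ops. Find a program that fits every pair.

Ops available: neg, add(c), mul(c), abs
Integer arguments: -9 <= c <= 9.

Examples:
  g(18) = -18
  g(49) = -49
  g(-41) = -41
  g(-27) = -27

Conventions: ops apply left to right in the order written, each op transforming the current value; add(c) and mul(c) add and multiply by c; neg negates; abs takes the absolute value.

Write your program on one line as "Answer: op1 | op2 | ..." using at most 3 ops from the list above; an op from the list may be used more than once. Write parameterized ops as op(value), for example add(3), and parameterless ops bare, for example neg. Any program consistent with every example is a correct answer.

neg | abs | neg

Check, running the answer program on each example:
  18 -> -18 -> 18 -> -18
  49 -> -49 -> 49 -> -49
  -41 -> 41 -> 41 -> -41
  -27 -> 27 -> 27 -> -27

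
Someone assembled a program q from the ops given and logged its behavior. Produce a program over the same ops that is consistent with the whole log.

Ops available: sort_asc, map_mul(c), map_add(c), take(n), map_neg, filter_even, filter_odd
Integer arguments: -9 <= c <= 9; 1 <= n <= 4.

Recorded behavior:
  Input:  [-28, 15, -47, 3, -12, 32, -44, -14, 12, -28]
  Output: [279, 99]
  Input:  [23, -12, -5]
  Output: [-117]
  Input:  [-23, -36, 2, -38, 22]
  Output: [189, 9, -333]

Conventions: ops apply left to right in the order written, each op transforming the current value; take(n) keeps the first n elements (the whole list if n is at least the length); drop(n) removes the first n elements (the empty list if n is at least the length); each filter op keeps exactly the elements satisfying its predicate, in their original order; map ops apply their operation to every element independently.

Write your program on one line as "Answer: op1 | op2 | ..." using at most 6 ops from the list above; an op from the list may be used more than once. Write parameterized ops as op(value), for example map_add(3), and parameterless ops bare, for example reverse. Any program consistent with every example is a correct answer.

map_add(-1) | map_neg | sort_asc | take(4) | filter_odd | map_mul(-9)

Check, running the answer program on each example:
  [-28, 15, -47, 3, -12, 32, -44, -14, 12, -28] -> [-29, 14, -48, 2, -13, 31, -45, -15, 11, -29] -> [29, -14, 48, -2, 13, -31, 45, 15, -11, 29] -> [-31, -14, -11, -2, 13, 15, 29, 29, 45, 48] -> [-31, -14, -11, -2] -> [-31, -11] -> [279, 99]
  [23, -12, -5] -> [22, -13, -6] -> [-22, 13, 6] -> [-22, 6, 13] -> [-22, 6, 13] -> [13] -> [-117]
  [-23, -36, 2, -38, 22] -> [-24, -37, 1, -39, 21] -> [24, 37, -1, 39, -21] -> [-21, -1, 24, 37, 39] -> [-21, -1, 24, 37] -> [-21, -1, 37] -> [189, 9, -333]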